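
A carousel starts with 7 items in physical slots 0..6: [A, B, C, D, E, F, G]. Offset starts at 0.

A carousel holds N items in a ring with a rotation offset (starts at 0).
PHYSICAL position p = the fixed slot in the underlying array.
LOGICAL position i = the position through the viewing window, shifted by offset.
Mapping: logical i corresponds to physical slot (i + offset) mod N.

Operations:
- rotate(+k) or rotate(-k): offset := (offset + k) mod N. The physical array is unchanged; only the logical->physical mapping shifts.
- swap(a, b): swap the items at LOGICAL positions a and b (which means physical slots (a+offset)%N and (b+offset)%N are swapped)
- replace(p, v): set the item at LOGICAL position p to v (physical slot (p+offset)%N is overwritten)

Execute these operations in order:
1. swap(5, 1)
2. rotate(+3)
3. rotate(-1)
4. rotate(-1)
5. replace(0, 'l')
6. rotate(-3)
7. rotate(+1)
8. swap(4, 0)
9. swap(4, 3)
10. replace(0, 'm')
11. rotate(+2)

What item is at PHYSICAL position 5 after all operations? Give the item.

Answer: B

Derivation:
After op 1 (swap(5, 1)): offset=0, physical=[A,F,C,D,E,B,G], logical=[A,F,C,D,E,B,G]
After op 2 (rotate(+3)): offset=3, physical=[A,F,C,D,E,B,G], logical=[D,E,B,G,A,F,C]
After op 3 (rotate(-1)): offset=2, physical=[A,F,C,D,E,B,G], logical=[C,D,E,B,G,A,F]
After op 4 (rotate(-1)): offset=1, physical=[A,F,C,D,E,B,G], logical=[F,C,D,E,B,G,A]
After op 5 (replace(0, 'l')): offset=1, physical=[A,l,C,D,E,B,G], logical=[l,C,D,E,B,G,A]
After op 6 (rotate(-3)): offset=5, physical=[A,l,C,D,E,B,G], logical=[B,G,A,l,C,D,E]
After op 7 (rotate(+1)): offset=6, physical=[A,l,C,D,E,B,G], logical=[G,A,l,C,D,E,B]
After op 8 (swap(4, 0)): offset=6, physical=[A,l,C,G,E,B,D], logical=[D,A,l,C,G,E,B]
After op 9 (swap(4, 3)): offset=6, physical=[A,l,G,C,E,B,D], logical=[D,A,l,G,C,E,B]
After op 10 (replace(0, 'm')): offset=6, physical=[A,l,G,C,E,B,m], logical=[m,A,l,G,C,E,B]
After op 11 (rotate(+2)): offset=1, physical=[A,l,G,C,E,B,m], logical=[l,G,C,E,B,m,A]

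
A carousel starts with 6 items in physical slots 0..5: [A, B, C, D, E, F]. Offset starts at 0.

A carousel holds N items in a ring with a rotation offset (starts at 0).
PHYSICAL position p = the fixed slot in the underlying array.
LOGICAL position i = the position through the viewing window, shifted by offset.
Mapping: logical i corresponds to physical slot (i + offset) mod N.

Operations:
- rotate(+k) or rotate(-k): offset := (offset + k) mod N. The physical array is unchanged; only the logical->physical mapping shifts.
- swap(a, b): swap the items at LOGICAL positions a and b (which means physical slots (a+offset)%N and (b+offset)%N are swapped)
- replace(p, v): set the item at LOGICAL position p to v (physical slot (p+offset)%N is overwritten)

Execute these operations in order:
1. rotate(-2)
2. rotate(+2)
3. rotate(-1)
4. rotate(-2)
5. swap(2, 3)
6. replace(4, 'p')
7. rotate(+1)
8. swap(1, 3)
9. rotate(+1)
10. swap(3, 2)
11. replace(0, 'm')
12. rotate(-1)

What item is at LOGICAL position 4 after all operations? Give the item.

After op 1 (rotate(-2)): offset=4, physical=[A,B,C,D,E,F], logical=[E,F,A,B,C,D]
After op 2 (rotate(+2)): offset=0, physical=[A,B,C,D,E,F], logical=[A,B,C,D,E,F]
After op 3 (rotate(-1)): offset=5, physical=[A,B,C,D,E,F], logical=[F,A,B,C,D,E]
After op 4 (rotate(-2)): offset=3, physical=[A,B,C,D,E,F], logical=[D,E,F,A,B,C]
After op 5 (swap(2, 3)): offset=3, physical=[F,B,C,D,E,A], logical=[D,E,A,F,B,C]
After op 6 (replace(4, 'p')): offset=3, physical=[F,p,C,D,E,A], logical=[D,E,A,F,p,C]
After op 7 (rotate(+1)): offset=4, physical=[F,p,C,D,E,A], logical=[E,A,F,p,C,D]
After op 8 (swap(1, 3)): offset=4, physical=[F,A,C,D,E,p], logical=[E,p,F,A,C,D]
After op 9 (rotate(+1)): offset=5, physical=[F,A,C,D,E,p], logical=[p,F,A,C,D,E]
After op 10 (swap(3, 2)): offset=5, physical=[F,C,A,D,E,p], logical=[p,F,C,A,D,E]
After op 11 (replace(0, 'm')): offset=5, physical=[F,C,A,D,E,m], logical=[m,F,C,A,D,E]
After op 12 (rotate(-1)): offset=4, physical=[F,C,A,D,E,m], logical=[E,m,F,C,A,D]

Answer: A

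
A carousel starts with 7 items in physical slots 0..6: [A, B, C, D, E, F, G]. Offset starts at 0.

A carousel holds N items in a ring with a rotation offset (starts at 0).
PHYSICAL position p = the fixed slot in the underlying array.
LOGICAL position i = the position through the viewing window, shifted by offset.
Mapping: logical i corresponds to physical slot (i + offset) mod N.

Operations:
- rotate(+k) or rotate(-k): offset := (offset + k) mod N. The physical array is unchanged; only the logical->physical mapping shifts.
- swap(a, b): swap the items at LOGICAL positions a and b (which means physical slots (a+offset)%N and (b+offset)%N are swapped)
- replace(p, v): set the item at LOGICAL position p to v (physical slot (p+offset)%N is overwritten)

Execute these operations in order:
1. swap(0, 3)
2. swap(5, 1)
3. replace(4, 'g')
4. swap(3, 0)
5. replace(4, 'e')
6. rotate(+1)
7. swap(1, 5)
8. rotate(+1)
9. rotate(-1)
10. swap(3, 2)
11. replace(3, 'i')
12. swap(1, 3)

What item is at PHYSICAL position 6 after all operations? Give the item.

After op 1 (swap(0, 3)): offset=0, physical=[D,B,C,A,E,F,G], logical=[D,B,C,A,E,F,G]
After op 2 (swap(5, 1)): offset=0, physical=[D,F,C,A,E,B,G], logical=[D,F,C,A,E,B,G]
After op 3 (replace(4, 'g')): offset=0, physical=[D,F,C,A,g,B,G], logical=[D,F,C,A,g,B,G]
After op 4 (swap(3, 0)): offset=0, physical=[A,F,C,D,g,B,G], logical=[A,F,C,D,g,B,G]
After op 5 (replace(4, 'e')): offset=0, physical=[A,F,C,D,e,B,G], logical=[A,F,C,D,e,B,G]
After op 6 (rotate(+1)): offset=1, physical=[A,F,C,D,e,B,G], logical=[F,C,D,e,B,G,A]
After op 7 (swap(1, 5)): offset=1, physical=[A,F,G,D,e,B,C], logical=[F,G,D,e,B,C,A]
After op 8 (rotate(+1)): offset=2, physical=[A,F,G,D,e,B,C], logical=[G,D,e,B,C,A,F]
After op 9 (rotate(-1)): offset=1, physical=[A,F,G,D,e,B,C], logical=[F,G,D,e,B,C,A]
After op 10 (swap(3, 2)): offset=1, physical=[A,F,G,e,D,B,C], logical=[F,G,e,D,B,C,A]
After op 11 (replace(3, 'i')): offset=1, physical=[A,F,G,e,i,B,C], logical=[F,G,e,i,B,C,A]
After op 12 (swap(1, 3)): offset=1, physical=[A,F,i,e,G,B,C], logical=[F,i,e,G,B,C,A]

Answer: C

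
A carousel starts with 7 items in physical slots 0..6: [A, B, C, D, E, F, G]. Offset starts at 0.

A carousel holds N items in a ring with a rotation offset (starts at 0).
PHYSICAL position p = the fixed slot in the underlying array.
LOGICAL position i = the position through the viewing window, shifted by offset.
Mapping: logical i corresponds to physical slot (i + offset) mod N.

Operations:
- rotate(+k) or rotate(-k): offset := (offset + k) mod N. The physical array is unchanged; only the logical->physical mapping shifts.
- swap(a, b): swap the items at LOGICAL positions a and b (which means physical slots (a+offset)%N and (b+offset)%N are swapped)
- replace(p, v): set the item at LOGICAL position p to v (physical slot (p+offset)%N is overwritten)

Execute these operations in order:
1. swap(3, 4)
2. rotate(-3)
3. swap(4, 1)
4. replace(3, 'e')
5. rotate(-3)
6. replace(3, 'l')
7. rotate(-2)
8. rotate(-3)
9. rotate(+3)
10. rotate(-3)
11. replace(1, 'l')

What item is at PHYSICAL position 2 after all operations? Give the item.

After op 1 (swap(3, 4)): offset=0, physical=[A,B,C,E,D,F,G], logical=[A,B,C,E,D,F,G]
After op 2 (rotate(-3)): offset=4, physical=[A,B,C,E,D,F,G], logical=[D,F,G,A,B,C,E]
After op 3 (swap(4, 1)): offset=4, physical=[A,F,C,E,D,B,G], logical=[D,B,G,A,F,C,E]
After op 4 (replace(3, 'e')): offset=4, physical=[e,F,C,E,D,B,G], logical=[D,B,G,e,F,C,E]
After op 5 (rotate(-3)): offset=1, physical=[e,F,C,E,D,B,G], logical=[F,C,E,D,B,G,e]
After op 6 (replace(3, 'l')): offset=1, physical=[e,F,C,E,l,B,G], logical=[F,C,E,l,B,G,e]
After op 7 (rotate(-2)): offset=6, physical=[e,F,C,E,l,B,G], logical=[G,e,F,C,E,l,B]
After op 8 (rotate(-3)): offset=3, physical=[e,F,C,E,l,B,G], logical=[E,l,B,G,e,F,C]
After op 9 (rotate(+3)): offset=6, physical=[e,F,C,E,l,B,G], logical=[G,e,F,C,E,l,B]
After op 10 (rotate(-3)): offset=3, physical=[e,F,C,E,l,B,G], logical=[E,l,B,G,e,F,C]
After op 11 (replace(1, 'l')): offset=3, physical=[e,F,C,E,l,B,G], logical=[E,l,B,G,e,F,C]

Answer: C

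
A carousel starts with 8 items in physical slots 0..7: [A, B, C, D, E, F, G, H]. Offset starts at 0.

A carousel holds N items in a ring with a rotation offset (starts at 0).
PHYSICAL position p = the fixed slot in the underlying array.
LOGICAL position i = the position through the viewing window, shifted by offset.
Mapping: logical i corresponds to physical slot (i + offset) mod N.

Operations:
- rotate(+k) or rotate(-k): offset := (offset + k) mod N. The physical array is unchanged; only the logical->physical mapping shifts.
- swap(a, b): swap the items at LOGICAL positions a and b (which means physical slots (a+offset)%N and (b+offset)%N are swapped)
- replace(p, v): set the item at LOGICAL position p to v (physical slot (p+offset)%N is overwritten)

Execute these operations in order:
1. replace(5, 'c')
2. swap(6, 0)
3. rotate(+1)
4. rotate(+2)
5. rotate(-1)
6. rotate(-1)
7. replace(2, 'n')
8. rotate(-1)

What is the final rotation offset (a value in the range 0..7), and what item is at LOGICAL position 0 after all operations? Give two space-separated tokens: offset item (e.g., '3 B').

Answer: 0 G

Derivation:
After op 1 (replace(5, 'c')): offset=0, physical=[A,B,C,D,E,c,G,H], logical=[A,B,C,D,E,c,G,H]
After op 2 (swap(6, 0)): offset=0, physical=[G,B,C,D,E,c,A,H], logical=[G,B,C,D,E,c,A,H]
After op 3 (rotate(+1)): offset=1, physical=[G,B,C,D,E,c,A,H], logical=[B,C,D,E,c,A,H,G]
After op 4 (rotate(+2)): offset=3, physical=[G,B,C,D,E,c,A,H], logical=[D,E,c,A,H,G,B,C]
After op 5 (rotate(-1)): offset=2, physical=[G,B,C,D,E,c,A,H], logical=[C,D,E,c,A,H,G,B]
After op 6 (rotate(-1)): offset=1, physical=[G,B,C,D,E,c,A,H], logical=[B,C,D,E,c,A,H,G]
After op 7 (replace(2, 'n')): offset=1, physical=[G,B,C,n,E,c,A,H], logical=[B,C,n,E,c,A,H,G]
After op 8 (rotate(-1)): offset=0, physical=[G,B,C,n,E,c,A,H], logical=[G,B,C,n,E,c,A,H]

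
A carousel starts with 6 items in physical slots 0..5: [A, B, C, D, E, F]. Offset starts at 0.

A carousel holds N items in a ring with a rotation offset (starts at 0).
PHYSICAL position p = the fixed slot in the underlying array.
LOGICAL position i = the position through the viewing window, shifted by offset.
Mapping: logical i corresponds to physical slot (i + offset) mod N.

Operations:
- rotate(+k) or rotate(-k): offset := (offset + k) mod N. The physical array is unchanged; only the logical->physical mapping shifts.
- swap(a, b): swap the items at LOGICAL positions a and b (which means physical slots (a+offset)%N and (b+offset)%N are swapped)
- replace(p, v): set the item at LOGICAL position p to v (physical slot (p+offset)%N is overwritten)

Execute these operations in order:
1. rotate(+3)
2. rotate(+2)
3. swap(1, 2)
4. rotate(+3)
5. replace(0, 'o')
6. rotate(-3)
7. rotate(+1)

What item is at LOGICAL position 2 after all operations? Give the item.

Answer: o

Derivation:
After op 1 (rotate(+3)): offset=3, physical=[A,B,C,D,E,F], logical=[D,E,F,A,B,C]
After op 2 (rotate(+2)): offset=5, physical=[A,B,C,D,E,F], logical=[F,A,B,C,D,E]
After op 3 (swap(1, 2)): offset=5, physical=[B,A,C,D,E,F], logical=[F,B,A,C,D,E]
After op 4 (rotate(+3)): offset=2, physical=[B,A,C,D,E,F], logical=[C,D,E,F,B,A]
After op 5 (replace(0, 'o')): offset=2, physical=[B,A,o,D,E,F], logical=[o,D,E,F,B,A]
After op 6 (rotate(-3)): offset=5, physical=[B,A,o,D,E,F], logical=[F,B,A,o,D,E]
After op 7 (rotate(+1)): offset=0, physical=[B,A,o,D,E,F], logical=[B,A,o,D,E,F]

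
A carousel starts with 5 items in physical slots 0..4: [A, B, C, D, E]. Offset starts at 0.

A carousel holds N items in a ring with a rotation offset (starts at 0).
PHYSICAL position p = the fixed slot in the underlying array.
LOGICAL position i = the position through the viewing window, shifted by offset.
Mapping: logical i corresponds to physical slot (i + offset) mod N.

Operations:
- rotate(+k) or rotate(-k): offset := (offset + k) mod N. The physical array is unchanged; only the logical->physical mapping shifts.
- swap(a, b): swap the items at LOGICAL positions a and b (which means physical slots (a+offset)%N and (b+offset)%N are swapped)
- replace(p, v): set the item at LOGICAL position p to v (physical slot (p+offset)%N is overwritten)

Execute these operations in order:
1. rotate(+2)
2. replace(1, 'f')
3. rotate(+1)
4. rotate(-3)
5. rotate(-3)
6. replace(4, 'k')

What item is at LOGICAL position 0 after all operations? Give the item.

After op 1 (rotate(+2)): offset=2, physical=[A,B,C,D,E], logical=[C,D,E,A,B]
After op 2 (replace(1, 'f')): offset=2, physical=[A,B,C,f,E], logical=[C,f,E,A,B]
After op 3 (rotate(+1)): offset=3, physical=[A,B,C,f,E], logical=[f,E,A,B,C]
After op 4 (rotate(-3)): offset=0, physical=[A,B,C,f,E], logical=[A,B,C,f,E]
After op 5 (rotate(-3)): offset=2, physical=[A,B,C,f,E], logical=[C,f,E,A,B]
After op 6 (replace(4, 'k')): offset=2, physical=[A,k,C,f,E], logical=[C,f,E,A,k]

Answer: C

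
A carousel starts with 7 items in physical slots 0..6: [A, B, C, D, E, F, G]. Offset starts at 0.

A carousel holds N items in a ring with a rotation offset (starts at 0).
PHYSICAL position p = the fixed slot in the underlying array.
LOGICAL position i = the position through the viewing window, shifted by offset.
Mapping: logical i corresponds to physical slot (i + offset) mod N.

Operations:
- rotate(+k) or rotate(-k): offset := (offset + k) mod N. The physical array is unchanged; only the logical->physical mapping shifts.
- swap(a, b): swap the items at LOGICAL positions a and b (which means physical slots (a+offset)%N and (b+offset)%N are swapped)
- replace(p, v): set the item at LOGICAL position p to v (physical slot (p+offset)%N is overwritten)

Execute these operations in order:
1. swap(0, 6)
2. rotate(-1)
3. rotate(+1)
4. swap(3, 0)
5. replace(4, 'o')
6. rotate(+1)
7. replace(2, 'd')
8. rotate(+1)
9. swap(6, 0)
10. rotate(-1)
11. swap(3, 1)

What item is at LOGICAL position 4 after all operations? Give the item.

Answer: F

Derivation:
After op 1 (swap(0, 6)): offset=0, physical=[G,B,C,D,E,F,A], logical=[G,B,C,D,E,F,A]
After op 2 (rotate(-1)): offset=6, physical=[G,B,C,D,E,F,A], logical=[A,G,B,C,D,E,F]
After op 3 (rotate(+1)): offset=0, physical=[G,B,C,D,E,F,A], logical=[G,B,C,D,E,F,A]
After op 4 (swap(3, 0)): offset=0, physical=[D,B,C,G,E,F,A], logical=[D,B,C,G,E,F,A]
After op 5 (replace(4, 'o')): offset=0, physical=[D,B,C,G,o,F,A], logical=[D,B,C,G,o,F,A]
After op 6 (rotate(+1)): offset=1, physical=[D,B,C,G,o,F,A], logical=[B,C,G,o,F,A,D]
After op 7 (replace(2, 'd')): offset=1, physical=[D,B,C,d,o,F,A], logical=[B,C,d,o,F,A,D]
After op 8 (rotate(+1)): offset=2, physical=[D,B,C,d,o,F,A], logical=[C,d,o,F,A,D,B]
After op 9 (swap(6, 0)): offset=2, physical=[D,C,B,d,o,F,A], logical=[B,d,o,F,A,D,C]
After op 10 (rotate(-1)): offset=1, physical=[D,C,B,d,o,F,A], logical=[C,B,d,o,F,A,D]
After op 11 (swap(3, 1)): offset=1, physical=[D,C,o,d,B,F,A], logical=[C,o,d,B,F,A,D]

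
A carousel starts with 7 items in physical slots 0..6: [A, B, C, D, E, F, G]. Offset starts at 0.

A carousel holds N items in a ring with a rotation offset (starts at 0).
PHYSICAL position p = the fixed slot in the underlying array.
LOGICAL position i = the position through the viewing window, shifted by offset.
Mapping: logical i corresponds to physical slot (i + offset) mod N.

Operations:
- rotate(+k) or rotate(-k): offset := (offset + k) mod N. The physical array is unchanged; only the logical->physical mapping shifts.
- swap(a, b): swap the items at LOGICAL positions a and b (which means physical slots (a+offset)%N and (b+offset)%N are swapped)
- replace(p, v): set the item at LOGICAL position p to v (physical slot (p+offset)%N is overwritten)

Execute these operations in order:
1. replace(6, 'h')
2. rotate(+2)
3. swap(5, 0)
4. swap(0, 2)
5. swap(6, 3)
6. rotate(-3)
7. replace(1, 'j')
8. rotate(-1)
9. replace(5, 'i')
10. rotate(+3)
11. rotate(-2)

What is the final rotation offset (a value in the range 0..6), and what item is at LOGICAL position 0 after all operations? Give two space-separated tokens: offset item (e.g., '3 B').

Answer: 6 h

Derivation:
After op 1 (replace(6, 'h')): offset=0, physical=[A,B,C,D,E,F,h], logical=[A,B,C,D,E,F,h]
After op 2 (rotate(+2)): offset=2, physical=[A,B,C,D,E,F,h], logical=[C,D,E,F,h,A,B]
After op 3 (swap(5, 0)): offset=2, physical=[C,B,A,D,E,F,h], logical=[A,D,E,F,h,C,B]
After op 4 (swap(0, 2)): offset=2, physical=[C,B,E,D,A,F,h], logical=[E,D,A,F,h,C,B]
After op 5 (swap(6, 3)): offset=2, physical=[C,F,E,D,A,B,h], logical=[E,D,A,B,h,C,F]
After op 6 (rotate(-3)): offset=6, physical=[C,F,E,D,A,B,h], logical=[h,C,F,E,D,A,B]
After op 7 (replace(1, 'j')): offset=6, physical=[j,F,E,D,A,B,h], logical=[h,j,F,E,D,A,B]
After op 8 (rotate(-1)): offset=5, physical=[j,F,E,D,A,B,h], logical=[B,h,j,F,E,D,A]
After op 9 (replace(5, 'i')): offset=5, physical=[j,F,E,i,A,B,h], logical=[B,h,j,F,E,i,A]
After op 10 (rotate(+3)): offset=1, physical=[j,F,E,i,A,B,h], logical=[F,E,i,A,B,h,j]
After op 11 (rotate(-2)): offset=6, physical=[j,F,E,i,A,B,h], logical=[h,j,F,E,i,A,B]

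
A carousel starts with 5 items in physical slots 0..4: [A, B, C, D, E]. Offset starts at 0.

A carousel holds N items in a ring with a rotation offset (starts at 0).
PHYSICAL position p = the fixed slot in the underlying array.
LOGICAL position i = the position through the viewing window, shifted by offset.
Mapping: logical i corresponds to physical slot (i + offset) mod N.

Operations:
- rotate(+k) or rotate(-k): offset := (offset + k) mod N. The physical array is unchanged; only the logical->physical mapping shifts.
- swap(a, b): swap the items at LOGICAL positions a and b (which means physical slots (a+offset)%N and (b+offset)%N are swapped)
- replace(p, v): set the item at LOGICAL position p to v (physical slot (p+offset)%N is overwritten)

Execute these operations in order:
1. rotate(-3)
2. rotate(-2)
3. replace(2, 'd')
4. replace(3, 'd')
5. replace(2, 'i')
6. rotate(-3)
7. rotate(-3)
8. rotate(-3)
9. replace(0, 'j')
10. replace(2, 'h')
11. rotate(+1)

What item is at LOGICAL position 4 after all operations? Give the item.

After op 1 (rotate(-3)): offset=2, physical=[A,B,C,D,E], logical=[C,D,E,A,B]
After op 2 (rotate(-2)): offset=0, physical=[A,B,C,D,E], logical=[A,B,C,D,E]
After op 3 (replace(2, 'd')): offset=0, physical=[A,B,d,D,E], logical=[A,B,d,D,E]
After op 4 (replace(3, 'd')): offset=0, physical=[A,B,d,d,E], logical=[A,B,d,d,E]
After op 5 (replace(2, 'i')): offset=0, physical=[A,B,i,d,E], logical=[A,B,i,d,E]
After op 6 (rotate(-3)): offset=2, physical=[A,B,i,d,E], logical=[i,d,E,A,B]
After op 7 (rotate(-3)): offset=4, physical=[A,B,i,d,E], logical=[E,A,B,i,d]
After op 8 (rotate(-3)): offset=1, physical=[A,B,i,d,E], logical=[B,i,d,E,A]
After op 9 (replace(0, 'j')): offset=1, physical=[A,j,i,d,E], logical=[j,i,d,E,A]
After op 10 (replace(2, 'h')): offset=1, physical=[A,j,i,h,E], logical=[j,i,h,E,A]
After op 11 (rotate(+1)): offset=2, physical=[A,j,i,h,E], logical=[i,h,E,A,j]

Answer: j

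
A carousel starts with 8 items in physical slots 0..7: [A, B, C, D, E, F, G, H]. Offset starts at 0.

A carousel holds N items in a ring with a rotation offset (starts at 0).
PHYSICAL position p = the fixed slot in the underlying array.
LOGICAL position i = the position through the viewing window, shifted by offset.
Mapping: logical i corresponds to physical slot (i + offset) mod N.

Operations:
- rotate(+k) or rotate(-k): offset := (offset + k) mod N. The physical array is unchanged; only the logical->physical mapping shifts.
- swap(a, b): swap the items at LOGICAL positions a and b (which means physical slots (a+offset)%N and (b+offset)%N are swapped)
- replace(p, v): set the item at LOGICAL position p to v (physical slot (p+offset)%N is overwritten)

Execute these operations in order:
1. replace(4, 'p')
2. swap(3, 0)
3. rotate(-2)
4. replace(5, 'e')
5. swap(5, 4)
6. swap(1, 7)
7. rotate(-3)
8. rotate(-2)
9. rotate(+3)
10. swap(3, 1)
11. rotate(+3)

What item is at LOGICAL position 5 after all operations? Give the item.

After op 1 (replace(4, 'p')): offset=0, physical=[A,B,C,D,p,F,G,H], logical=[A,B,C,D,p,F,G,H]
After op 2 (swap(3, 0)): offset=0, physical=[D,B,C,A,p,F,G,H], logical=[D,B,C,A,p,F,G,H]
After op 3 (rotate(-2)): offset=6, physical=[D,B,C,A,p,F,G,H], logical=[G,H,D,B,C,A,p,F]
After op 4 (replace(5, 'e')): offset=6, physical=[D,B,C,e,p,F,G,H], logical=[G,H,D,B,C,e,p,F]
After op 5 (swap(5, 4)): offset=6, physical=[D,B,e,C,p,F,G,H], logical=[G,H,D,B,e,C,p,F]
After op 6 (swap(1, 7)): offset=6, physical=[D,B,e,C,p,H,G,F], logical=[G,F,D,B,e,C,p,H]
After op 7 (rotate(-3)): offset=3, physical=[D,B,e,C,p,H,G,F], logical=[C,p,H,G,F,D,B,e]
After op 8 (rotate(-2)): offset=1, physical=[D,B,e,C,p,H,G,F], logical=[B,e,C,p,H,G,F,D]
After op 9 (rotate(+3)): offset=4, physical=[D,B,e,C,p,H,G,F], logical=[p,H,G,F,D,B,e,C]
After op 10 (swap(3, 1)): offset=4, physical=[D,B,e,C,p,F,G,H], logical=[p,F,G,H,D,B,e,C]
After op 11 (rotate(+3)): offset=7, physical=[D,B,e,C,p,F,G,H], logical=[H,D,B,e,C,p,F,G]

Answer: p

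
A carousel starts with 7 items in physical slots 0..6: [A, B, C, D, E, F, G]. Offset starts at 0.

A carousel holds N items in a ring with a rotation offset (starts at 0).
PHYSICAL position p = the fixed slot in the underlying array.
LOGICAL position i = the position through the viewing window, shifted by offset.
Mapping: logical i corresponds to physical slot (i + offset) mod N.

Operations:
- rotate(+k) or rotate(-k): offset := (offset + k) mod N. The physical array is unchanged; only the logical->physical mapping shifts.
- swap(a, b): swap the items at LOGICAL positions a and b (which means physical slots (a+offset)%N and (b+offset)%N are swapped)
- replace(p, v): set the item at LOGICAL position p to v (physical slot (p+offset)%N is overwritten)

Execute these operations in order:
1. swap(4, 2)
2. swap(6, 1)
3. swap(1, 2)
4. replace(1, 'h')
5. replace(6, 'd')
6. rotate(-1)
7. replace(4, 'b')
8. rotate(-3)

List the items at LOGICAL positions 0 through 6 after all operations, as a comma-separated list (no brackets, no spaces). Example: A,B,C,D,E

Answer: b,C,F,d,A,h,G

Derivation:
After op 1 (swap(4, 2)): offset=0, physical=[A,B,E,D,C,F,G], logical=[A,B,E,D,C,F,G]
After op 2 (swap(6, 1)): offset=0, physical=[A,G,E,D,C,F,B], logical=[A,G,E,D,C,F,B]
After op 3 (swap(1, 2)): offset=0, physical=[A,E,G,D,C,F,B], logical=[A,E,G,D,C,F,B]
After op 4 (replace(1, 'h')): offset=0, physical=[A,h,G,D,C,F,B], logical=[A,h,G,D,C,F,B]
After op 5 (replace(6, 'd')): offset=0, physical=[A,h,G,D,C,F,d], logical=[A,h,G,D,C,F,d]
After op 6 (rotate(-1)): offset=6, physical=[A,h,G,D,C,F,d], logical=[d,A,h,G,D,C,F]
After op 7 (replace(4, 'b')): offset=6, physical=[A,h,G,b,C,F,d], logical=[d,A,h,G,b,C,F]
After op 8 (rotate(-3)): offset=3, physical=[A,h,G,b,C,F,d], logical=[b,C,F,d,A,h,G]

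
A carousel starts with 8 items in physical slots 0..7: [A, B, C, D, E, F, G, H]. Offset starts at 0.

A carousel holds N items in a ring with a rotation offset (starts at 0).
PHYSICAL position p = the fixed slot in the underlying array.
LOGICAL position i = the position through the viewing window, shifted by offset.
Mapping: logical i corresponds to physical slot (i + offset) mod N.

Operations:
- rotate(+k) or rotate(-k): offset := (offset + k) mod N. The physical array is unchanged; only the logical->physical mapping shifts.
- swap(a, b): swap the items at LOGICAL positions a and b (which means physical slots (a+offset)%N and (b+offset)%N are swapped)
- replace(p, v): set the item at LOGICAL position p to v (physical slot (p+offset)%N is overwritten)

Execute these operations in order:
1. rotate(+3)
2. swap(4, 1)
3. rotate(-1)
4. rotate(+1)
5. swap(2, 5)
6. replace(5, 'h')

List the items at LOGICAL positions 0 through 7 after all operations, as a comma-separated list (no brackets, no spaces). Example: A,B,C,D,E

Answer: D,H,A,G,E,h,B,C

Derivation:
After op 1 (rotate(+3)): offset=3, physical=[A,B,C,D,E,F,G,H], logical=[D,E,F,G,H,A,B,C]
After op 2 (swap(4, 1)): offset=3, physical=[A,B,C,D,H,F,G,E], logical=[D,H,F,G,E,A,B,C]
After op 3 (rotate(-1)): offset=2, physical=[A,B,C,D,H,F,G,E], logical=[C,D,H,F,G,E,A,B]
After op 4 (rotate(+1)): offset=3, physical=[A,B,C,D,H,F,G,E], logical=[D,H,F,G,E,A,B,C]
After op 5 (swap(2, 5)): offset=3, physical=[F,B,C,D,H,A,G,E], logical=[D,H,A,G,E,F,B,C]
After op 6 (replace(5, 'h')): offset=3, physical=[h,B,C,D,H,A,G,E], logical=[D,H,A,G,E,h,B,C]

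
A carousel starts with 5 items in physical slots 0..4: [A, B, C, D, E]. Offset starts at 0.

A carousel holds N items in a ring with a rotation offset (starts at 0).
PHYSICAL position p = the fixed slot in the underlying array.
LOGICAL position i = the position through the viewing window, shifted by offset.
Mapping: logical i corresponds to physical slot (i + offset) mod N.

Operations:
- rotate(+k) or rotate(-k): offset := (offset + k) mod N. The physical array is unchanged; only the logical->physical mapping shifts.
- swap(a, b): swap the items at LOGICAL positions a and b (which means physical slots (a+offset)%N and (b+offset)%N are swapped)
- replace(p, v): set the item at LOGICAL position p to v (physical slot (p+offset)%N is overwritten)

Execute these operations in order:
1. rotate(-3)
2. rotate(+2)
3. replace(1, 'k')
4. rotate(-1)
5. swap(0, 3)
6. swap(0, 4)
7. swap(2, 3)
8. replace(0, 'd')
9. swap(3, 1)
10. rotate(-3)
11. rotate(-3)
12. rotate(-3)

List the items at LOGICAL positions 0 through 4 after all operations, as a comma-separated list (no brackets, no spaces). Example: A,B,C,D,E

Answer: k,D,E,B,d

Derivation:
After op 1 (rotate(-3)): offset=2, physical=[A,B,C,D,E], logical=[C,D,E,A,B]
After op 2 (rotate(+2)): offset=4, physical=[A,B,C,D,E], logical=[E,A,B,C,D]
After op 3 (replace(1, 'k')): offset=4, physical=[k,B,C,D,E], logical=[E,k,B,C,D]
After op 4 (rotate(-1)): offset=3, physical=[k,B,C,D,E], logical=[D,E,k,B,C]
After op 5 (swap(0, 3)): offset=3, physical=[k,D,C,B,E], logical=[B,E,k,D,C]
After op 6 (swap(0, 4)): offset=3, physical=[k,D,B,C,E], logical=[C,E,k,D,B]
After op 7 (swap(2, 3)): offset=3, physical=[D,k,B,C,E], logical=[C,E,D,k,B]
After op 8 (replace(0, 'd')): offset=3, physical=[D,k,B,d,E], logical=[d,E,D,k,B]
After op 9 (swap(3, 1)): offset=3, physical=[D,E,B,d,k], logical=[d,k,D,E,B]
After op 10 (rotate(-3)): offset=0, physical=[D,E,B,d,k], logical=[D,E,B,d,k]
After op 11 (rotate(-3)): offset=2, physical=[D,E,B,d,k], logical=[B,d,k,D,E]
After op 12 (rotate(-3)): offset=4, physical=[D,E,B,d,k], logical=[k,D,E,B,d]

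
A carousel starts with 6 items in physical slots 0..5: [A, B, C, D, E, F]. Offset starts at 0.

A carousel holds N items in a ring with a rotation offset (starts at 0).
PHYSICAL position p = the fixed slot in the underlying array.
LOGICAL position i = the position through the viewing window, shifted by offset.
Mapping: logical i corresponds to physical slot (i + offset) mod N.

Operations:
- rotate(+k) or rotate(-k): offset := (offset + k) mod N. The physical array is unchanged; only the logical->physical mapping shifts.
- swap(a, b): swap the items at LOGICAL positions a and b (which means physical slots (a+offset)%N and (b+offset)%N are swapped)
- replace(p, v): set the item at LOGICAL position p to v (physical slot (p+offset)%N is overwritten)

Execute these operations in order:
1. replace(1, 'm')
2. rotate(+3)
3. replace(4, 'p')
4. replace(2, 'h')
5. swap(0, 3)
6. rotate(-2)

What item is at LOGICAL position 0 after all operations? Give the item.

Answer: p

Derivation:
After op 1 (replace(1, 'm')): offset=0, physical=[A,m,C,D,E,F], logical=[A,m,C,D,E,F]
After op 2 (rotate(+3)): offset=3, physical=[A,m,C,D,E,F], logical=[D,E,F,A,m,C]
After op 3 (replace(4, 'p')): offset=3, physical=[A,p,C,D,E,F], logical=[D,E,F,A,p,C]
After op 4 (replace(2, 'h')): offset=3, physical=[A,p,C,D,E,h], logical=[D,E,h,A,p,C]
After op 5 (swap(0, 3)): offset=3, physical=[D,p,C,A,E,h], logical=[A,E,h,D,p,C]
After op 6 (rotate(-2)): offset=1, physical=[D,p,C,A,E,h], logical=[p,C,A,E,h,D]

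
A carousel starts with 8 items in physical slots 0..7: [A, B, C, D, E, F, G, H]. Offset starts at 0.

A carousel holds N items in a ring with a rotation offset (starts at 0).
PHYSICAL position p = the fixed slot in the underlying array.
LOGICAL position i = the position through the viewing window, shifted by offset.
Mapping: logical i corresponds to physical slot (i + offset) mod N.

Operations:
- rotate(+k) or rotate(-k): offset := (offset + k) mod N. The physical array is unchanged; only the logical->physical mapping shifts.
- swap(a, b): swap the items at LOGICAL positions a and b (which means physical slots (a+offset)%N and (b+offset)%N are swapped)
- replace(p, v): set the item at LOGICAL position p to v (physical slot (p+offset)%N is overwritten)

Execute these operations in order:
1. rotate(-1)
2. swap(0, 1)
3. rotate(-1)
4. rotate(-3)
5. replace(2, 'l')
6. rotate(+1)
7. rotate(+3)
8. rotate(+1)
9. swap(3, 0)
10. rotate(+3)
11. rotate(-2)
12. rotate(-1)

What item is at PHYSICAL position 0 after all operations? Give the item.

Answer: D

Derivation:
After op 1 (rotate(-1)): offset=7, physical=[A,B,C,D,E,F,G,H], logical=[H,A,B,C,D,E,F,G]
After op 2 (swap(0, 1)): offset=7, physical=[H,B,C,D,E,F,G,A], logical=[A,H,B,C,D,E,F,G]
After op 3 (rotate(-1)): offset=6, physical=[H,B,C,D,E,F,G,A], logical=[G,A,H,B,C,D,E,F]
After op 4 (rotate(-3)): offset=3, physical=[H,B,C,D,E,F,G,A], logical=[D,E,F,G,A,H,B,C]
After op 5 (replace(2, 'l')): offset=3, physical=[H,B,C,D,E,l,G,A], logical=[D,E,l,G,A,H,B,C]
After op 6 (rotate(+1)): offset=4, physical=[H,B,C,D,E,l,G,A], logical=[E,l,G,A,H,B,C,D]
After op 7 (rotate(+3)): offset=7, physical=[H,B,C,D,E,l,G,A], logical=[A,H,B,C,D,E,l,G]
After op 8 (rotate(+1)): offset=0, physical=[H,B,C,D,E,l,G,A], logical=[H,B,C,D,E,l,G,A]
After op 9 (swap(3, 0)): offset=0, physical=[D,B,C,H,E,l,G,A], logical=[D,B,C,H,E,l,G,A]
After op 10 (rotate(+3)): offset=3, physical=[D,B,C,H,E,l,G,A], logical=[H,E,l,G,A,D,B,C]
After op 11 (rotate(-2)): offset=1, physical=[D,B,C,H,E,l,G,A], logical=[B,C,H,E,l,G,A,D]
After op 12 (rotate(-1)): offset=0, physical=[D,B,C,H,E,l,G,A], logical=[D,B,C,H,E,l,G,A]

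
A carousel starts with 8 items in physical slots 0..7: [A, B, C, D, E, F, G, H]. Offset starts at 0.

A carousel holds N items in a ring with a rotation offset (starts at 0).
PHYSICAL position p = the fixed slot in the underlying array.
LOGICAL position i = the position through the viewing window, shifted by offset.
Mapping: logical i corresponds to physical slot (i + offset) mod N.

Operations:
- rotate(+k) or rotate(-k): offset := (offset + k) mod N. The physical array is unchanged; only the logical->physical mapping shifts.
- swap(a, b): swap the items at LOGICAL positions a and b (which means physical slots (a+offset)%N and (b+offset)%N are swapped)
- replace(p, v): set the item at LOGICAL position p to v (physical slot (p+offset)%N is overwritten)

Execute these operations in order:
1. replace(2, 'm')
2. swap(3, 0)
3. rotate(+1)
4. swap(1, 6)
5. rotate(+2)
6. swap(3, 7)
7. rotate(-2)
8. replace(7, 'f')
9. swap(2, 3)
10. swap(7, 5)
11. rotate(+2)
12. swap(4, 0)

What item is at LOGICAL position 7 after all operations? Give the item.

After op 1 (replace(2, 'm')): offset=0, physical=[A,B,m,D,E,F,G,H], logical=[A,B,m,D,E,F,G,H]
After op 2 (swap(3, 0)): offset=0, physical=[D,B,m,A,E,F,G,H], logical=[D,B,m,A,E,F,G,H]
After op 3 (rotate(+1)): offset=1, physical=[D,B,m,A,E,F,G,H], logical=[B,m,A,E,F,G,H,D]
After op 4 (swap(1, 6)): offset=1, physical=[D,B,H,A,E,F,G,m], logical=[B,H,A,E,F,G,m,D]
After op 5 (rotate(+2)): offset=3, physical=[D,B,H,A,E,F,G,m], logical=[A,E,F,G,m,D,B,H]
After op 6 (swap(3, 7)): offset=3, physical=[D,B,G,A,E,F,H,m], logical=[A,E,F,H,m,D,B,G]
After op 7 (rotate(-2)): offset=1, physical=[D,B,G,A,E,F,H,m], logical=[B,G,A,E,F,H,m,D]
After op 8 (replace(7, 'f')): offset=1, physical=[f,B,G,A,E,F,H,m], logical=[B,G,A,E,F,H,m,f]
After op 9 (swap(2, 3)): offset=1, physical=[f,B,G,E,A,F,H,m], logical=[B,G,E,A,F,H,m,f]
After op 10 (swap(7, 5)): offset=1, physical=[H,B,G,E,A,F,f,m], logical=[B,G,E,A,F,f,m,H]
After op 11 (rotate(+2)): offset=3, physical=[H,B,G,E,A,F,f,m], logical=[E,A,F,f,m,H,B,G]
After op 12 (swap(4, 0)): offset=3, physical=[H,B,G,m,A,F,f,E], logical=[m,A,F,f,E,H,B,G]

Answer: G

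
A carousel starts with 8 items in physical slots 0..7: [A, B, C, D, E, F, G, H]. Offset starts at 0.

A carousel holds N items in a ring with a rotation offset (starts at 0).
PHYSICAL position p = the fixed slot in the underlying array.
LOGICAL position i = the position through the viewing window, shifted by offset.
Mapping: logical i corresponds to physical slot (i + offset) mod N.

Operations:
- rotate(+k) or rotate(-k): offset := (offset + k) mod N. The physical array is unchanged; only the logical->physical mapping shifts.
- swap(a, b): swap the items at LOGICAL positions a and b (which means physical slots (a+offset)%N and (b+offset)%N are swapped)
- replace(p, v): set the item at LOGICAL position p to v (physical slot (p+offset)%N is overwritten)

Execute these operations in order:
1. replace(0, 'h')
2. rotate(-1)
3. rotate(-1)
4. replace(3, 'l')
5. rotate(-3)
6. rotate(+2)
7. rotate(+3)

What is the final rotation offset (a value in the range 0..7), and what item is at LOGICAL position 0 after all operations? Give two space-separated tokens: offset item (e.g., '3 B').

After op 1 (replace(0, 'h')): offset=0, physical=[h,B,C,D,E,F,G,H], logical=[h,B,C,D,E,F,G,H]
After op 2 (rotate(-1)): offset=7, physical=[h,B,C,D,E,F,G,H], logical=[H,h,B,C,D,E,F,G]
After op 3 (rotate(-1)): offset=6, physical=[h,B,C,D,E,F,G,H], logical=[G,H,h,B,C,D,E,F]
After op 4 (replace(3, 'l')): offset=6, physical=[h,l,C,D,E,F,G,H], logical=[G,H,h,l,C,D,E,F]
After op 5 (rotate(-3)): offset=3, physical=[h,l,C,D,E,F,G,H], logical=[D,E,F,G,H,h,l,C]
After op 6 (rotate(+2)): offset=5, physical=[h,l,C,D,E,F,G,H], logical=[F,G,H,h,l,C,D,E]
After op 7 (rotate(+3)): offset=0, physical=[h,l,C,D,E,F,G,H], logical=[h,l,C,D,E,F,G,H]

Answer: 0 h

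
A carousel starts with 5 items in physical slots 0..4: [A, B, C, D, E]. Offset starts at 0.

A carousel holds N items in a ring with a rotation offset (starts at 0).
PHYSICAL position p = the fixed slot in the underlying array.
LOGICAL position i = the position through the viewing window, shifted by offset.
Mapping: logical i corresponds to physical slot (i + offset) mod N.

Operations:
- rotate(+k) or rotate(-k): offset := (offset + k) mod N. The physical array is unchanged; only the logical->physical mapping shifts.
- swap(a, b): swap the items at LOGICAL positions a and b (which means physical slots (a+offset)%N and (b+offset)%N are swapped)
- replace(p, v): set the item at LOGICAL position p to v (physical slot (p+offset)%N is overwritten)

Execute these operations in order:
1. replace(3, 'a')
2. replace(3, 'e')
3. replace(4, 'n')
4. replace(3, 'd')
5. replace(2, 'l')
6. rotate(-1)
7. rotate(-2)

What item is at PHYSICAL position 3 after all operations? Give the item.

Answer: d

Derivation:
After op 1 (replace(3, 'a')): offset=0, physical=[A,B,C,a,E], logical=[A,B,C,a,E]
After op 2 (replace(3, 'e')): offset=0, physical=[A,B,C,e,E], logical=[A,B,C,e,E]
After op 3 (replace(4, 'n')): offset=0, physical=[A,B,C,e,n], logical=[A,B,C,e,n]
After op 4 (replace(3, 'd')): offset=0, physical=[A,B,C,d,n], logical=[A,B,C,d,n]
After op 5 (replace(2, 'l')): offset=0, physical=[A,B,l,d,n], logical=[A,B,l,d,n]
After op 6 (rotate(-1)): offset=4, physical=[A,B,l,d,n], logical=[n,A,B,l,d]
After op 7 (rotate(-2)): offset=2, physical=[A,B,l,d,n], logical=[l,d,n,A,B]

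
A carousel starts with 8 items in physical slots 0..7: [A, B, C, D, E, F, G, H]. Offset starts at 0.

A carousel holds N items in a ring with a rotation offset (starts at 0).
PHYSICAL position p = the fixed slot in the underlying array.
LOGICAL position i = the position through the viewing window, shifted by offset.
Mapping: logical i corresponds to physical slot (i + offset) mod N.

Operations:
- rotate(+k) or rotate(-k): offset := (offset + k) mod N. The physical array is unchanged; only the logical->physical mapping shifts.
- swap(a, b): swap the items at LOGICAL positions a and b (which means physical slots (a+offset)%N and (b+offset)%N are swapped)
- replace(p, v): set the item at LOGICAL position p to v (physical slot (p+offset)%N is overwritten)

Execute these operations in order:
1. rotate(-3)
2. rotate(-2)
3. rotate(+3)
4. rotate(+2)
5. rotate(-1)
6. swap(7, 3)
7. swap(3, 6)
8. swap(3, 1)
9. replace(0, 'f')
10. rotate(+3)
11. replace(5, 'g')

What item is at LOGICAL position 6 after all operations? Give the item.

After op 1 (rotate(-3)): offset=5, physical=[A,B,C,D,E,F,G,H], logical=[F,G,H,A,B,C,D,E]
After op 2 (rotate(-2)): offset=3, physical=[A,B,C,D,E,F,G,H], logical=[D,E,F,G,H,A,B,C]
After op 3 (rotate(+3)): offset=6, physical=[A,B,C,D,E,F,G,H], logical=[G,H,A,B,C,D,E,F]
After op 4 (rotate(+2)): offset=0, physical=[A,B,C,D,E,F,G,H], logical=[A,B,C,D,E,F,G,H]
After op 5 (rotate(-1)): offset=7, physical=[A,B,C,D,E,F,G,H], logical=[H,A,B,C,D,E,F,G]
After op 6 (swap(7, 3)): offset=7, physical=[A,B,G,D,E,F,C,H], logical=[H,A,B,G,D,E,F,C]
After op 7 (swap(3, 6)): offset=7, physical=[A,B,F,D,E,G,C,H], logical=[H,A,B,F,D,E,G,C]
After op 8 (swap(3, 1)): offset=7, physical=[F,B,A,D,E,G,C,H], logical=[H,F,B,A,D,E,G,C]
After op 9 (replace(0, 'f')): offset=7, physical=[F,B,A,D,E,G,C,f], logical=[f,F,B,A,D,E,G,C]
After op 10 (rotate(+3)): offset=2, physical=[F,B,A,D,E,G,C,f], logical=[A,D,E,G,C,f,F,B]
After op 11 (replace(5, 'g')): offset=2, physical=[F,B,A,D,E,G,C,g], logical=[A,D,E,G,C,g,F,B]

Answer: F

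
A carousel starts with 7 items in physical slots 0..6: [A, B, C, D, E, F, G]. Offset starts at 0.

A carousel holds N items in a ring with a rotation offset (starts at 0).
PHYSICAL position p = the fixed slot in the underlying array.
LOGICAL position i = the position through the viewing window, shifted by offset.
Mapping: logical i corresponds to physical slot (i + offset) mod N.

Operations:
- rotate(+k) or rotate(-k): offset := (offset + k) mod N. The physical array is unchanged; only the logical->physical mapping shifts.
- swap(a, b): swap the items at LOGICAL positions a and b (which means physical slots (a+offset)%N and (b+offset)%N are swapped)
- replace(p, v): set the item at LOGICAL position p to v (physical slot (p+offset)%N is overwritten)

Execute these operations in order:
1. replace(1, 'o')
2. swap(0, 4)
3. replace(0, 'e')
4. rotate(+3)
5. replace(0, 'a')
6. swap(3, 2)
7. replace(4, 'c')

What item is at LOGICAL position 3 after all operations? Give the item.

Answer: F

Derivation:
After op 1 (replace(1, 'o')): offset=0, physical=[A,o,C,D,E,F,G], logical=[A,o,C,D,E,F,G]
After op 2 (swap(0, 4)): offset=0, physical=[E,o,C,D,A,F,G], logical=[E,o,C,D,A,F,G]
After op 3 (replace(0, 'e')): offset=0, physical=[e,o,C,D,A,F,G], logical=[e,o,C,D,A,F,G]
After op 4 (rotate(+3)): offset=3, physical=[e,o,C,D,A,F,G], logical=[D,A,F,G,e,o,C]
After op 5 (replace(0, 'a')): offset=3, physical=[e,o,C,a,A,F,G], logical=[a,A,F,G,e,o,C]
After op 6 (swap(3, 2)): offset=3, physical=[e,o,C,a,A,G,F], logical=[a,A,G,F,e,o,C]
After op 7 (replace(4, 'c')): offset=3, physical=[c,o,C,a,A,G,F], logical=[a,A,G,F,c,o,C]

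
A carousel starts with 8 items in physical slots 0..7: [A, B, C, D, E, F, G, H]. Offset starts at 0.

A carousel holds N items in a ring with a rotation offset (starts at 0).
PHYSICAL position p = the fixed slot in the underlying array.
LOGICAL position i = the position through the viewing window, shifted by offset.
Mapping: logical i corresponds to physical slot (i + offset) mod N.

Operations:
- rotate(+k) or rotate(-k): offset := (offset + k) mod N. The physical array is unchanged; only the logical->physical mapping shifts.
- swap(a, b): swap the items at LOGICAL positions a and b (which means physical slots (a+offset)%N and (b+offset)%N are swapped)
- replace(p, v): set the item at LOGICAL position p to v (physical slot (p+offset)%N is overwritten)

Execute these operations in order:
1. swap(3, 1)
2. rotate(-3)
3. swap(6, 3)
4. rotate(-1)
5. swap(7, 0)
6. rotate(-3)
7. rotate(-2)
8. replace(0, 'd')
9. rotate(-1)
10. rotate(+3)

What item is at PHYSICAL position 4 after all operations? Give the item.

After op 1 (swap(3, 1)): offset=0, physical=[A,D,C,B,E,F,G,H], logical=[A,D,C,B,E,F,G,H]
After op 2 (rotate(-3)): offset=5, physical=[A,D,C,B,E,F,G,H], logical=[F,G,H,A,D,C,B,E]
After op 3 (swap(6, 3)): offset=5, physical=[B,D,C,A,E,F,G,H], logical=[F,G,H,B,D,C,A,E]
After op 4 (rotate(-1)): offset=4, physical=[B,D,C,A,E,F,G,H], logical=[E,F,G,H,B,D,C,A]
After op 5 (swap(7, 0)): offset=4, physical=[B,D,C,E,A,F,G,H], logical=[A,F,G,H,B,D,C,E]
After op 6 (rotate(-3)): offset=1, physical=[B,D,C,E,A,F,G,H], logical=[D,C,E,A,F,G,H,B]
After op 7 (rotate(-2)): offset=7, physical=[B,D,C,E,A,F,G,H], logical=[H,B,D,C,E,A,F,G]
After op 8 (replace(0, 'd')): offset=7, physical=[B,D,C,E,A,F,G,d], logical=[d,B,D,C,E,A,F,G]
After op 9 (rotate(-1)): offset=6, physical=[B,D,C,E,A,F,G,d], logical=[G,d,B,D,C,E,A,F]
After op 10 (rotate(+3)): offset=1, physical=[B,D,C,E,A,F,G,d], logical=[D,C,E,A,F,G,d,B]

Answer: A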